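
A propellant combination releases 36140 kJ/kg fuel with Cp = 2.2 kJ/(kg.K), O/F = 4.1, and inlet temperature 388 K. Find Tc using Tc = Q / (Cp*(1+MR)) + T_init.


Tc = 36140 / (2.2 * (1 + 4.1)) + 388 = 3609 K

3609 K


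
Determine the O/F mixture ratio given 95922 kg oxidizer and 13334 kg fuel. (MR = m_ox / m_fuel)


MR = 95922 / 13334 = 7.19

7.19


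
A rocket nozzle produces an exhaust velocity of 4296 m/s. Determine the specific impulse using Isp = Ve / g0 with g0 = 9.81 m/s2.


Isp = Ve / g0 = 4296 / 9.81 = 437.9 s

437.9 s


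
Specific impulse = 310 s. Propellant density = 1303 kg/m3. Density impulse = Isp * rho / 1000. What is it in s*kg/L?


rho*Isp = 310 * 1303 / 1000 = 404 s*kg/L

404 s*kg/L


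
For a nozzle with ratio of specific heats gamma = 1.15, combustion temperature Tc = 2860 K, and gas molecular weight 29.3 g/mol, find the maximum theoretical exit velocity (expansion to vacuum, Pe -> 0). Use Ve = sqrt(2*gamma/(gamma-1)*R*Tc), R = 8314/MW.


R = 8314 / 29.3 = 283.75 J/(kg.K)
Ve = sqrt(2 * 1.15 / (1.15 - 1) * 283.75 * 2860) = 3528 m/s

3528 m/s


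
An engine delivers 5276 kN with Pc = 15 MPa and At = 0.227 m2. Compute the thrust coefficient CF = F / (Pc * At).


CF = 5276000 / (15e6 * 0.227) = 1.55

1.55


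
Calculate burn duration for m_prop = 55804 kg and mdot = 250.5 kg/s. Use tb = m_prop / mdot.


tb = 55804 / 250.5 = 222.8 s

222.8 s


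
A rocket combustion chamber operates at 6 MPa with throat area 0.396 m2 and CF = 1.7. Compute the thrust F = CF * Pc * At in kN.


F = 1.7 * 6e6 * 0.396 = 4.0392e+06 N = 4039.2 kN

4039.2 kN


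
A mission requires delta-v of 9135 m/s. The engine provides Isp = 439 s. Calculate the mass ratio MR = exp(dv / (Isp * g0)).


Ve = 439 * 9.81 = 4306.59 m/s
MR = exp(9135 / 4306.59) = 8.341

8.341


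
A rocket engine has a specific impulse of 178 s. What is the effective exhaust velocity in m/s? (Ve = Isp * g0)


Ve = Isp * g0 = 178 * 9.81 = 1746.2 m/s

1746.2 m/s


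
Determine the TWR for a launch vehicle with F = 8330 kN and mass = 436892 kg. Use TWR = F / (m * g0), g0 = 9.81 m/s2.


TWR = 8330000 / (436892 * 9.81) = 1.94

1.94


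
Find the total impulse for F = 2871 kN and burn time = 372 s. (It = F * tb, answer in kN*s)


It = 2871 * 372 = 1068012 kN*s

1068012 kN*s


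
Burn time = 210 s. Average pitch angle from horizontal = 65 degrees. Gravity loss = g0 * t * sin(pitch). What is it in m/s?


GL = 9.81 * 210 * sin(65 deg) = 1867 m/s

1867 m/s


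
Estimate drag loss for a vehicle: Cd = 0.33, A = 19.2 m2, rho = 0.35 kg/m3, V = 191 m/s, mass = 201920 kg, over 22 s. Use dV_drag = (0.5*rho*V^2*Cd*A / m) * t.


D = 0.5 * 0.35 * 191^2 * 0.33 * 19.2 = 40450.13 N
a = 40450.13 / 201920 = 0.2003 m/s2
dV = 0.2003 * 22 = 4.4 m/s

4.4 m/s


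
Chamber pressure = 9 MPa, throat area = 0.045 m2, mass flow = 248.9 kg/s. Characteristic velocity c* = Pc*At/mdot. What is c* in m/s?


c* = 9e6 * 0.045 / 248.9 = 1627 m/s

1627 m/s


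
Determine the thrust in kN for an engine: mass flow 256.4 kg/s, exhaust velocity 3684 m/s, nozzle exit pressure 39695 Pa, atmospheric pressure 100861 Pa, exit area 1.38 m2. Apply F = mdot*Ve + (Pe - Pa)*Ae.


F = 256.4 * 3684 + (39695 - 100861) * 1.38 = 860169.0 N = 860.2 kN

860.2 kN


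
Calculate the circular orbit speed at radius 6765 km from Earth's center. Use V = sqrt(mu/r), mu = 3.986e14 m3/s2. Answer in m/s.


V = sqrt(3.986e14 / 6765000) = 7676 m/s

7676 m/s


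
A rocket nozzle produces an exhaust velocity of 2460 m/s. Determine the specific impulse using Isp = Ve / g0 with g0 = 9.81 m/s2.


Isp = Ve / g0 = 2460 / 9.81 = 250.8 s

250.8 s


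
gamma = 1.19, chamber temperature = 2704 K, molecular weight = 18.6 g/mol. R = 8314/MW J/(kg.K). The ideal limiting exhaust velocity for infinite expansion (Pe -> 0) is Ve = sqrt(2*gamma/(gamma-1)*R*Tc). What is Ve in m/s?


R = 8314 / 18.6 = 446.99 J/(kg.K)
Ve = sqrt(2 * 1.19 / (1.19 - 1) * 446.99 * 2704) = 3891 m/s

3891 m/s


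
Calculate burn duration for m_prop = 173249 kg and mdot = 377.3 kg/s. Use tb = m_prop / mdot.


tb = 173249 / 377.3 = 459.2 s

459.2 s


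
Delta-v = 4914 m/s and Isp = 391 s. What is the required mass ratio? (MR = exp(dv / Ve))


Ve = 391 * 9.81 = 3835.71 m/s
MR = exp(4914 / 3835.71) = 3.601

3.601


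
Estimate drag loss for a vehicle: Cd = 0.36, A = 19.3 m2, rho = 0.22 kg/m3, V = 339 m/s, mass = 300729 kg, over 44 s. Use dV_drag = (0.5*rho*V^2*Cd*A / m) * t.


D = 0.5 * 0.22 * 339^2 * 0.36 * 19.3 = 87831.82 N
a = 87831.82 / 300729 = 0.2921 m/s2
dV = 0.2921 * 44 = 12.9 m/s

12.9 m/s


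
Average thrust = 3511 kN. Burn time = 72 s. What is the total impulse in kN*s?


It = 3511 * 72 = 252792 kN*s

252792 kN*s


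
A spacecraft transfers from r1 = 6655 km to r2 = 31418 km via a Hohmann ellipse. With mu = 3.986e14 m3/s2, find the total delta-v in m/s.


V1 = sqrt(mu/r1) = 7739.17 m/s
dV1 = V1*(sqrt(2*r2/(r1+r2)) - 1) = 2203.21 m/s
V2 = sqrt(mu/r2) = 3561.88 m/s
dV2 = V2*(1 - sqrt(2*r1/(r1+r2))) = 1455.87 m/s
Total dV = 3659 m/s

3659 m/s


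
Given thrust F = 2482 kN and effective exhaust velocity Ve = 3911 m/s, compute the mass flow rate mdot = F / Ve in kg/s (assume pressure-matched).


mdot = F / Ve = 2482000 / 3911 = 634.6 kg/s

634.6 kg/s


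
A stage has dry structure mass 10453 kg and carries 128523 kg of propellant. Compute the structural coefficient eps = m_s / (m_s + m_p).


eps = 10453 / (10453 + 128523) = 0.0752

0.0752


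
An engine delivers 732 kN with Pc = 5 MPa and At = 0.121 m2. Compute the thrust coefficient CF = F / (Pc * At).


CF = 732000 / (5e6 * 0.121) = 1.21

1.21


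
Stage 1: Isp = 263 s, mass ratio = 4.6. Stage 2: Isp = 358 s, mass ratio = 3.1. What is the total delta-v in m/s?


dV1 = 263 * 9.81 * ln(4.6) = 3937.3 m/s
dV2 = 358 * 9.81 * ln(3.1) = 3973.5 m/s
Total dV = 3937.3 + 3973.5 = 7910.8 m/s ~ 7911 m/s

7911 m/s


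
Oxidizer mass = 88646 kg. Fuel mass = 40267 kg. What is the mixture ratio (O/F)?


MR = 88646 / 40267 = 2.2

2.2


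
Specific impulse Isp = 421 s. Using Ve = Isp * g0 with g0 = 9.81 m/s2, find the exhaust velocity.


Ve = Isp * g0 = 421 * 9.81 = 4130.0 m/s

4130.0 m/s


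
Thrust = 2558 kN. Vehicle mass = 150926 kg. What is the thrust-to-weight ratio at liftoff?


TWR = 2558000 / (150926 * 9.81) = 1.73

1.73


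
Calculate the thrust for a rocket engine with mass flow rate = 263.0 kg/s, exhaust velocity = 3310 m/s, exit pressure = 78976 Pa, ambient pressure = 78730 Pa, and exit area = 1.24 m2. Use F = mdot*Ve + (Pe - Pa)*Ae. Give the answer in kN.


F = 263.0 * 3310 + (78976 - 78730) * 1.24 = 870835.0 N = 870.8 kN

870.8 kN


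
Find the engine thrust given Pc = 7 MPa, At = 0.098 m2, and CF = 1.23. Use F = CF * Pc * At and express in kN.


F = 1.23 * 7e6 * 0.098 = 843780.0 N = 843.8 kN

843.8 kN


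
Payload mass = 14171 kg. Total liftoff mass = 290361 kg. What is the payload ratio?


PR = 14171 / 290361 = 0.0488

0.0488


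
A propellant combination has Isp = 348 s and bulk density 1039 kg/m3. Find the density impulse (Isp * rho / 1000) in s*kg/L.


rho*Isp = 348 * 1039 / 1000 = 362 s*kg/L

362 s*kg/L


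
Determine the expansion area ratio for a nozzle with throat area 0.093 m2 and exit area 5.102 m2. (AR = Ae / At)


AR = 5.102 / 0.093 = 54.9

54.9


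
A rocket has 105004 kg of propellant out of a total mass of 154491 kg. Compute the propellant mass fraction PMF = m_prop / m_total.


PMF = 105004 / 154491 = 0.68

0.68


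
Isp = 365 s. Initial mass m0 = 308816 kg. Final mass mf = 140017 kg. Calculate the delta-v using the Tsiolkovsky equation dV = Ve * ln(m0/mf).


Ve = 365 * 9.81 = 3580.65 m/s
dV = 3580.65 * ln(308816/140017) = 2832 m/s

2832 m/s


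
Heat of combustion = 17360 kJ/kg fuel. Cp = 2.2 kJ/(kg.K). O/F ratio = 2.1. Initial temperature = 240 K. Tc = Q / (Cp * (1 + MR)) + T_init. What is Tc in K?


Tc = 17360 / (2.2 * (1 + 2.1)) + 240 = 2785 K

2785 K


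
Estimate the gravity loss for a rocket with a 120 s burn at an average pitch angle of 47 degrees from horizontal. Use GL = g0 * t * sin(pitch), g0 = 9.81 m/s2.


GL = 9.81 * 120 * sin(47 deg) = 861 m/s

861 m/s


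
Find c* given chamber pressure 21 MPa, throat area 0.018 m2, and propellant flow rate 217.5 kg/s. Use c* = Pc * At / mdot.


c* = 21e6 * 0.018 / 217.5 = 1738 m/s

1738 m/s


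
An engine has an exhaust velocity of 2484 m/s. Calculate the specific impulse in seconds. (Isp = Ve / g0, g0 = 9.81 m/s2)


Isp = Ve / g0 = 2484 / 9.81 = 253.2 s

253.2 s


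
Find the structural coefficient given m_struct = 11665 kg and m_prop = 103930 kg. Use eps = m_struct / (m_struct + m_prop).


eps = 11665 / (11665 + 103930) = 0.1009

0.1009


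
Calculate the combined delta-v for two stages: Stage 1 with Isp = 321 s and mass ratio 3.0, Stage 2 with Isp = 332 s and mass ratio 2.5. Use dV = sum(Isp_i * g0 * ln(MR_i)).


dV1 = 321 * 9.81 * ln(3.0) = 3459.5 m/s
dV2 = 332 * 9.81 * ln(2.5) = 2984.3 m/s
Total dV = 3459.5 + 2984.3 = 6443.8 m/s ~ 6444 m/s

6444 m/s


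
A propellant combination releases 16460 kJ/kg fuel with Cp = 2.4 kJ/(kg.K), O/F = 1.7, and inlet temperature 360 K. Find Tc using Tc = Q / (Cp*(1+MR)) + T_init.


Tc = 16460 / (2.4 * (1 + 1.7)) + 360 = 2900 K

2900 K


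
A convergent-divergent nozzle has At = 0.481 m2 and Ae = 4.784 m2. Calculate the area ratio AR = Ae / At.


AR = 4.784 / 0.481 = 9.9

9.9


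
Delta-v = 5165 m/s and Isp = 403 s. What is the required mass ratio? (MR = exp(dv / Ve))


Ve = 403 * 9.81 = 3953.43 m/s
MR = exp(5165 / 3953.43) = 3.693

3.693


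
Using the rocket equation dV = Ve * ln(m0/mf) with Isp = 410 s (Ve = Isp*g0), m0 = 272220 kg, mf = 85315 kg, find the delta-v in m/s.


Ve = 410 * 9.81 = 4022.1 m/s
dV = 4022.1 * ln(272220/85315) = 4667 m/s

4667 m/s


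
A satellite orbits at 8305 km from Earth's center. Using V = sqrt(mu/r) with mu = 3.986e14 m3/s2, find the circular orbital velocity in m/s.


V = sqrt(3.986e14 / 8305000) = 6928 m/s

6928 m/s


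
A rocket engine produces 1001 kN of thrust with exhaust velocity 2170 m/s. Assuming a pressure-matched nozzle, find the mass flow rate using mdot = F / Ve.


mdot = F / Ve = 1001000 / 2170 = 461.3 kg/s

461.3 kg/s


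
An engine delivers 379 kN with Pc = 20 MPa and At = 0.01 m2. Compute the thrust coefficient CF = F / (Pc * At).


CF = 379000 / (20e6 * 0.01) = 1.9

1.9


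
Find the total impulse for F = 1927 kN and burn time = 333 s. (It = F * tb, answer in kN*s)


It = 1927 * 333 = 641691 kN*s

641691 kN*s


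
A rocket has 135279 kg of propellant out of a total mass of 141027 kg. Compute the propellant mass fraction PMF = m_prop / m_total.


PMF = 135279 / 141027 = 0.959

0.959


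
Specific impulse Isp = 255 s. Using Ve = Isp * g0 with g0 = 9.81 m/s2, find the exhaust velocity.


Ve = Isp * g0 = 255 * 9.81 = 2501.6 m/s

2501.6 m/s


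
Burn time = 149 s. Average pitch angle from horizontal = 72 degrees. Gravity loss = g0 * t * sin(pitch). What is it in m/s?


GL = 9.81 * 149 * sin(72 deg) = 1390 m/s

1390 m/s


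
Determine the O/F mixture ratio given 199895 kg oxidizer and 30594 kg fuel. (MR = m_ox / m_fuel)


MR = 199895 / 30594 = 6.53

6.53


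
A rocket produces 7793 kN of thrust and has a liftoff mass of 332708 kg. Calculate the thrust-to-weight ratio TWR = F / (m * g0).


TWR = 7793000 / (332708 * 9.81) = 2.39

2.39


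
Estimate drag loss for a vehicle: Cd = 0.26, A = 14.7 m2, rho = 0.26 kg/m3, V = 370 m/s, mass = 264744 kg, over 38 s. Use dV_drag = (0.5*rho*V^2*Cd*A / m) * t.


D = 0.5 * 0.26 * 370^2 * 0.26 * 14.7 = 68020.13 N
a = 68020.13 / 264744 = 0.2569 m/s2
dV = 0.2569 * 38 = 9.8 m/s

9.8 m/s


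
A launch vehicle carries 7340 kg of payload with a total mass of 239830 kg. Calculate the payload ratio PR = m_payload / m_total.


PR = 7340 / 239830 = 0.0306

0.0306


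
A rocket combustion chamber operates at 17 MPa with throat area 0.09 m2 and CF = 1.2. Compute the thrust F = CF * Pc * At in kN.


F = 1.2 * 17e6 * 0.09 = 1.8360e+06 N = 1836.0 kN

1836.0 kN


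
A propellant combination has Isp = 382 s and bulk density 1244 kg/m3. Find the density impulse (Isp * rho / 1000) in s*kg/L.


rho*Isp = 382 * 1244 / 1000 = 475 s*kg/L

475 s*kg/L


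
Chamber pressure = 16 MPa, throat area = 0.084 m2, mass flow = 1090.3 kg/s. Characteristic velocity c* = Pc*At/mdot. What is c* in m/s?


c* = 16e6 * 0.084 / 1090.3 = 1233 m/s

1233 m/s


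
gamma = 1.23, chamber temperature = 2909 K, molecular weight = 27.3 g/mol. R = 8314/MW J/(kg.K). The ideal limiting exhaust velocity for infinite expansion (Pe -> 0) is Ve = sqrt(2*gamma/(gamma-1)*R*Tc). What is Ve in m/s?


R = 8314 / 27.3 = 304.54 J/(kg.K)
Ve = sqrt(2 * 1.23 / (1.23 - 1) * 304.54 * 2909) = 3078 m/s

3078 m/s


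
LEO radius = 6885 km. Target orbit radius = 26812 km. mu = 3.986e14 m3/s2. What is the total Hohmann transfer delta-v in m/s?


V1 = sqrt(mu/r1) = 7608.81 m/s
dV1 = V1*(sqrt(2*r2/(r1+r2)) - 1) = 1989.63 m/s
V2 = sqrt(mu/r2) = 3855.71 m/s
dV2 = V2*(1 - sqrt(2*r1/(r1+r2))) = 1390.94 m/s
Total dV = 3381 m/s

3381 m/s


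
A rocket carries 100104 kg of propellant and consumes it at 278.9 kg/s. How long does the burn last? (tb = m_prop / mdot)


tb = 100104 / 278.9 = 358.9 s

358.9 s


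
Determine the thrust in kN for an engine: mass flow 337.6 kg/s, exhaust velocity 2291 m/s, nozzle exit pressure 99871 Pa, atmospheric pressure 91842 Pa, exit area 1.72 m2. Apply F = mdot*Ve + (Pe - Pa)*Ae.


F = 337.6 * 2291 + (99871 - 91842) * 1.72 = 787251.0 N = 787.3 kN

787.3 kN


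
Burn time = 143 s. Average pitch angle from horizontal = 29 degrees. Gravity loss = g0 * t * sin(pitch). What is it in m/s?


GL = 9.81 * 143 * sin(29 deg) = 680 m/s

680 m/s


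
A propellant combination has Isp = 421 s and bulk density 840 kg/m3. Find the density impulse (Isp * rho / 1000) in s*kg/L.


rho*Isp = 421 * 840 / 1000 = 354 s*kg/L

354 s*kg/L


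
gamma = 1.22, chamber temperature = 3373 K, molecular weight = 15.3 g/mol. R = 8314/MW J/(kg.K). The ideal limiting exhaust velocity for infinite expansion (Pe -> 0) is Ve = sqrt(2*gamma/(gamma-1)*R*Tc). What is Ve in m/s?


R = 8314 / 15.3 = 543.4 J/(kg.K)
Ve = sqrt(2 * 1.22 / (1.22 - 1) * 543.4 * 3373) = 4509 m/s

4509 m/s


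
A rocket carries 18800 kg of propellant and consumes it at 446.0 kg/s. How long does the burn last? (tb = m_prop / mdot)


tb = 18800 / 446.0 = 42.2 s

42.2 s


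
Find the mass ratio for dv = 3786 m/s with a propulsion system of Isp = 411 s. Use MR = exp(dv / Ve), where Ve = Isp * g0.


Ve = 411 * 9.81 = 4031.91 m/s
MR = exp(3786 / 4031.91) = 2.557

2.557


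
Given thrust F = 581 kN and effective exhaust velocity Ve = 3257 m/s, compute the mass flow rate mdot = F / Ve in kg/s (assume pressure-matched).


mdot = F / Ve = 581000 / 3257 = 178.4 kg/s

178.4 kg/s


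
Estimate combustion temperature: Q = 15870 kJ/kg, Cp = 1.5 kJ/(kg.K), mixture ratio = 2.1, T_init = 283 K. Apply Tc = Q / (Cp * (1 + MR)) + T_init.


Tc = 15870 / (1.5 * (1 + 2.1)) + 283 = 3696 K

3696 K


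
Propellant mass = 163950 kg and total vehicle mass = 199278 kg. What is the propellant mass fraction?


PMF = 163950 / 199278 = 0.823

0.823


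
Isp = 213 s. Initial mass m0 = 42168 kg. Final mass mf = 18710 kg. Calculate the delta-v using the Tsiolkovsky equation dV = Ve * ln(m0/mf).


Ve = 213 * 9.81 = 2089.53 m/s
dV = 2089.53 * ln(42168/18710) = 1698 m/s

1698 m/s


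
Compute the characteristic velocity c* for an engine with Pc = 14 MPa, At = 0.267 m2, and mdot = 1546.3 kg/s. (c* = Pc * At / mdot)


c* = 14e6 * 0.267 / 1546.3 = 2417 m/s

2417 m/s


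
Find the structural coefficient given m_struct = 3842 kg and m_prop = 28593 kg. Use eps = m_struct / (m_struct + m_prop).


eps = 3842 / (3842 + 28593) = 0.1185

0.1185


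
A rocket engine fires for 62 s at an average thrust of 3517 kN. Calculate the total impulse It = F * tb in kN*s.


It = 3517 * 62 = 218054 kN*s

218054 kN*s


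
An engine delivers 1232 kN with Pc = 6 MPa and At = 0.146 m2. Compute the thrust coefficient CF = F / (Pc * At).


CF = 1232000 / (6e6 * 0.146) = 1.41

1.41


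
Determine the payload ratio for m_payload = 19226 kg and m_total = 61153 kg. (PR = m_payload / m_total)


PR = 19226 / 61153 = 0.3144

0.3144


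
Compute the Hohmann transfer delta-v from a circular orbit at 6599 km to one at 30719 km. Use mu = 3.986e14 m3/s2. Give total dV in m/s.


V1 = sqrt(mu/r1) = 7771.94 m/s
dV1 = V1*(sqrt(2*r2/(r1+r2)) - 1) = 2200.21 m/s
V2 = sqrt(mu/r2) = 3602.18 m/s
dV2 = V2*(1 - sqrt(2*r1/(r1+r2))) = 1459.98 m/s
Total dV = 3660 m/s

3660 m/s


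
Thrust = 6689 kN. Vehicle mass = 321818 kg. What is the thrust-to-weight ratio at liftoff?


TWR = 6689000 / (321818 * 9.81) = 2.12

2.12


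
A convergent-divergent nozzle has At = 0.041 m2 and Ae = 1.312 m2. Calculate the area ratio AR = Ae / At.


AR = 1.312 / 0.041 = 32.0

32.0


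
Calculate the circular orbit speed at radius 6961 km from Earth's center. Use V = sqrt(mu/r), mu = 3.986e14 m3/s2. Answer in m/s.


V = sqrt(3.986e14 / 6961000) = 7567 m/s

7567 m/s


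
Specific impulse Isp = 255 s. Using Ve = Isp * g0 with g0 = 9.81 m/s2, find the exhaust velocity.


Ve = Isp * g0 = 255 * 9.81 = 2501.6 m/s

2501.6 m/s


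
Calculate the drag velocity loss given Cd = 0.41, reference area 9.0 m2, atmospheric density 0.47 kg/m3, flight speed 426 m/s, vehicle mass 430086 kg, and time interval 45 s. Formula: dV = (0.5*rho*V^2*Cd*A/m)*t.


D = 0.5 * 0.47 * 426^2 * 0.41 * 9.0 = 157366.91 N
a = 157366.91 / 430086 = 0.3659 m/s2
dV = 0.3659 * 45 = 16.5 m/s

16.5 m/s


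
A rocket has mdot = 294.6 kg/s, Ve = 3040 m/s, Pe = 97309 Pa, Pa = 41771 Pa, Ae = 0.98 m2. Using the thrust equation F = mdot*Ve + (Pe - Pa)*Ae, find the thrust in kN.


F = 294.6 * 3040 + (97309 - 41771) * 0.98 = 950011.0 N = 950.0 kN

950.0 kN


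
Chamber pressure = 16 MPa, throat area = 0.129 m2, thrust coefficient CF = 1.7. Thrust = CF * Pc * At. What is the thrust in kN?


F = 1.7 * 16e6 * 0.129 = 3.5088e+06 N = 3508.8 kN

3508.8 kN


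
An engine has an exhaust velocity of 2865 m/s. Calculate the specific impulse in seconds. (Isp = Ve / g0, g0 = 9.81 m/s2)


Isp = Ve / g0 = 2865 / 9.81 = 292.0 s

292.0 s


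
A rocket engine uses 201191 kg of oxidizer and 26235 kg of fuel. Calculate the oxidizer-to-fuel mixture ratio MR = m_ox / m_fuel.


MR = 201191 / 26235 = 7.67

7.67


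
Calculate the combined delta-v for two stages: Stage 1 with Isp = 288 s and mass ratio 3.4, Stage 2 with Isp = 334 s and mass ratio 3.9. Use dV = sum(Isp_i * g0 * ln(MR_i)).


dV1 = 288 * 9.81 * ln(3.4) = 3457.5 m/s
dV2 = 334 * 9.81 * ln(3.9) = 4459.3 m/s
Total dV = 3457.5 + 4459.3 = 7916.8 m/s ~ 7917 m/s

7917 m/s


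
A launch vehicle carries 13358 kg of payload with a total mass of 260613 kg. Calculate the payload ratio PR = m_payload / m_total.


PR = 13358 / 260613 = 0.0513

0.0513


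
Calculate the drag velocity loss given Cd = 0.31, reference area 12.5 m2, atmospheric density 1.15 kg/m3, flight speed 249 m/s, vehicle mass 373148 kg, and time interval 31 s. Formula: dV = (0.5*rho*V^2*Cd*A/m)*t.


D = 0.5 * 1.15 * 249^2 * 0.31 * 12.5 = 138145.98 N
a = 138145.98 / 373148 = 0.3702 m/s2
dV = 0.3702 * 31 = 11.5 m/s

11.5 m/s


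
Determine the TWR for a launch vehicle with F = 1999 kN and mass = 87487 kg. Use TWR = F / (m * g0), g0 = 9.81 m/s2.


TWR = 1999000 / (87487 * 9.81) = 2.33

2.33


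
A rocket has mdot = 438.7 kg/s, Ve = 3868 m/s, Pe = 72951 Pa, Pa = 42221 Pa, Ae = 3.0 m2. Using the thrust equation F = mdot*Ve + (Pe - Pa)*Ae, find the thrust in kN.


F = 438.7 * 3868 + (72951 - 42221) * 3.0 = 1.7891e+06 N = 1789.1 kN

1789.1 kN


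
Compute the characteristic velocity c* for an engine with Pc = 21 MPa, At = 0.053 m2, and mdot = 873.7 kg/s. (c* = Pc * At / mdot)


c* = 21e6 * 0.053 / 873.7 = 1274 m/s

1274 m/s


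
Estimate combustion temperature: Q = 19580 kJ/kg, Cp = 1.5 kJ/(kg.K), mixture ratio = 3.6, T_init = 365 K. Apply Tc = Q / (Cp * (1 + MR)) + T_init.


Tc = 19580 / (1.5 * (1 + 3.6)) + 365 = 3203 K

3203 K


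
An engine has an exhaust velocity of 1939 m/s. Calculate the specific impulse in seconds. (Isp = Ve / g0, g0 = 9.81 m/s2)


Isp = Ve / g0 = 1939 / 9.81 = 197.7 s

197.7 s


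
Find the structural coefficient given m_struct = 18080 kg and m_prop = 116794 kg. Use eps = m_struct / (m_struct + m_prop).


eps = 18080 / (18080 + 116794) = 0.1341

0.1341


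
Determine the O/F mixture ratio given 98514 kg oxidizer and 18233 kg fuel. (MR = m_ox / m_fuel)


MR = 98514 / 18233 = 5.4

5.4


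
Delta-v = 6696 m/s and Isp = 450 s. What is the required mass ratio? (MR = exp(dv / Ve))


Ve = 450 * 9.81 = 4414.5 m/s
MR = exp(6696 / 4414.5) = 4.558

4.558


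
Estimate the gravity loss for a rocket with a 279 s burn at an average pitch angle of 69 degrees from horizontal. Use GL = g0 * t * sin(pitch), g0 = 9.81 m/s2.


GL = 9.81 * 279 * sin(69 deg) = 2555 m/s

2555 m/s


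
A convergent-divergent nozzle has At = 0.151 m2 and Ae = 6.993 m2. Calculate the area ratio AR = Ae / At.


AR = 6.993 / 0.151 = 46.3

46.3


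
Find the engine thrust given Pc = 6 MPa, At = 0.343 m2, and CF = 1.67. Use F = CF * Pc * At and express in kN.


F = 1.67 * 6e6 * 0.343 = 3.4369e+06 N = 3436.9 kN

3436.9 kN


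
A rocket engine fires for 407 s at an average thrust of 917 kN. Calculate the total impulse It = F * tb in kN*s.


It = 917 * 407 = 373219 kN*s

373219 kN*s


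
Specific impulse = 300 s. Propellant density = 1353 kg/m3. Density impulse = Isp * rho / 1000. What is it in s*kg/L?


rho*Isp = 300 * 1353 / 1000 = 406 s*kg/L

406 s*kg/L


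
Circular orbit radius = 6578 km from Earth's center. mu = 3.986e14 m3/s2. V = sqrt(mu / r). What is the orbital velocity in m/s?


V = sqrt(3.986e14 / 6578000) = 7784 m/s

7784 m/s


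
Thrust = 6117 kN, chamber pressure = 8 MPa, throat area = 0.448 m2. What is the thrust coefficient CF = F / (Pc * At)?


CF = 6117000 / (8e6 * 0.448) = 1.71

1.71


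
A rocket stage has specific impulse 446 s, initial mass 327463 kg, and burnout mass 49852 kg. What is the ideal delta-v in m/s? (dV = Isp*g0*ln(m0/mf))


Ve = 446 * 9.81 = 4375.26 m/s
dV = 4375.26 * ln(327463/49852) = 8236 m/s

8236 m/s


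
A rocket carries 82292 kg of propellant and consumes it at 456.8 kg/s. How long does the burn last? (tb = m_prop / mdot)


tb = 82292 / 456.8 = 180.1 s

180.1 s


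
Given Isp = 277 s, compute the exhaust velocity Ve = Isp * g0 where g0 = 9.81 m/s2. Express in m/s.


Ve = Isp * g0 = 277 * 9.81 = 2717.4 m/s

2717.4 m/s


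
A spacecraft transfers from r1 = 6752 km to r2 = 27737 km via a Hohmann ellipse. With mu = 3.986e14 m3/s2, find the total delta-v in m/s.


V1 = sqrt(mu/r1) = 7683.38 m/s
dV1 = V1*(sqrt(2*r2/(r1+r2)) - 1) = 2061.06 m/s
V2 = sqrt(mu/r2) = 3790.87 m/s
dV2 = V2*(1 - sqrt(2*r1/(r1+r2))) = 1418.79 m/s
Total dV = 3480 m/s

3480 m/s


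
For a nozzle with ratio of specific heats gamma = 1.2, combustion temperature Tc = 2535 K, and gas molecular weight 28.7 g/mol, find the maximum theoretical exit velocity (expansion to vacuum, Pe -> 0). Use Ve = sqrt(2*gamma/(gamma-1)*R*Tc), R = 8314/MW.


R = 8314 / 28.7 = 289.69 J/(kg.K)
Ve = sqrt(2 * 1.2 / (1.2 - 1) * 289.69 * 2535) = 2969 m/s

2969 m/s


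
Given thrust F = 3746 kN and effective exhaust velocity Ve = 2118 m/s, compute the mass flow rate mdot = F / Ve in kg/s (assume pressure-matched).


mdot = F / Ve = 3746000 / 2118 = 1768.6 kg/s

1768.6 kg/s


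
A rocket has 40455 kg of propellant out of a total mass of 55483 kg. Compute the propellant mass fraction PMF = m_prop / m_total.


PMF = 40455 / 55483 = 0.729

0.729


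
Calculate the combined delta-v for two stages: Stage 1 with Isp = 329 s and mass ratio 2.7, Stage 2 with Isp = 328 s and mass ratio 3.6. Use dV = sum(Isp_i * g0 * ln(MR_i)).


dV1 = 329 * 9.81 * ln(2.7) = 3205.7 m/s
dV2 = 328 * 9.81 * ln(3.6) = 4121.6 m/s
Total dV = 3205.7 + 4121.6 = 7327.3 m/s ~ 7327 m/s

7327 m/s


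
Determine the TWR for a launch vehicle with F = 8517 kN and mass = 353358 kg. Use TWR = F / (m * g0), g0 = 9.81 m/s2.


TWR = 8517000 / (353358 * 9.81) = 2.46

2.46


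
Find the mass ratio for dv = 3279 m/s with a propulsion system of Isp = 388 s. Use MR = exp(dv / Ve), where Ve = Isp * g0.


Ve = 388 * 9.81 = 3806.28 m/s
MR = exp(3279 / 3806.28) = 2.367

2.367


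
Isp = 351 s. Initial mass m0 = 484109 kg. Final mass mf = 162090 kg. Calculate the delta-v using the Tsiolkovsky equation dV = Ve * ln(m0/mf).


Ve = 351 * 9.81 = 3443.31 m/s
dV = 3443.31 * ln(484109/162090) = 3768 m/s

3768 m/s


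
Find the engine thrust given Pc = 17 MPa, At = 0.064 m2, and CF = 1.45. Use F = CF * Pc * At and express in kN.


F = 1.45 * 17e6 * 0.064 = 1.5776e+06 N = 1577.6 kN

1577.6 kN


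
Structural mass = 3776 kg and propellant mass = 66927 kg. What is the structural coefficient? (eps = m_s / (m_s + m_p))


eps = 3776 / (3776 + 66927) = 0.0534

0.0534


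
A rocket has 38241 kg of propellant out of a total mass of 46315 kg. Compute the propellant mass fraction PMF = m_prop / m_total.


PMF = 38241 / 46315 = 0.826

0.826


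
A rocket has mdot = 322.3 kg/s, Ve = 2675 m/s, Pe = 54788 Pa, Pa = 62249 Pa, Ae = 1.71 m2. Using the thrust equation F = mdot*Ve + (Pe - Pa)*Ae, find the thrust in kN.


F = 322.3 * 2675 + (54788 - 62249) * 1.71 = 849394.0 N = 849.4 kN

849.4 kN


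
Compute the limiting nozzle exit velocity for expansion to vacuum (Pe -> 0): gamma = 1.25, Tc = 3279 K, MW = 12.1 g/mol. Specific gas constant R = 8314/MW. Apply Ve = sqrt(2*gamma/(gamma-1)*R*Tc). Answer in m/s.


R = 8314 / 12.1 = 687.11 J/(kg.K)
Ve = sqrt(2 * 1.25 / (1.25 - 1) * 687.11 * 3279) = 4747 m/s

4747 m/s


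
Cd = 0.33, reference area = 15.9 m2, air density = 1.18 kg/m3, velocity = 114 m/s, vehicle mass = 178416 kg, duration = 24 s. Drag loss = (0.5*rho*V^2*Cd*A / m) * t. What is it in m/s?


D = 0.5 * 1.18 * 114^2 * 0.33 * 15.9 = 40232.11 N
a = 40232.11 / 178416 = 0.2255 m/s2
dV = 0.2255 * 24 = 5.4 m/s

5.4 m/s


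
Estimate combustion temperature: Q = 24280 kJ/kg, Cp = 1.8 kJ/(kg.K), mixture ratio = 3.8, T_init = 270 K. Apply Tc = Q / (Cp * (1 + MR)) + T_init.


Tc = 24280 / (1.8 * (1 + 3.8)) + 270 = 3080 K

3080 K


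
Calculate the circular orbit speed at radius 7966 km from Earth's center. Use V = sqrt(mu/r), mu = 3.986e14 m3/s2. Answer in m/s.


V = sqrt(3.986e14 / 7966000) = 7074 m/s

7074 m/s


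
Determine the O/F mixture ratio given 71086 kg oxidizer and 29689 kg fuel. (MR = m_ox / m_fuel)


MR = 71086 / 29689 = 2.39

2.39


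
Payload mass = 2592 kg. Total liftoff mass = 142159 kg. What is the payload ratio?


PR = 2592 / 142159 = 0.0182

0.0182


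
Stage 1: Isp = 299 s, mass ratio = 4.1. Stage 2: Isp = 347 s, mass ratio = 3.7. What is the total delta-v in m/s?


dV1 = 299 * 9.81 * ln(4.1) = 4138.7 m/s
dV2 = 347 * 9.81 * ln(3.7) = 4453.7 m/s
Total dV = 4138.7 + 4453.7 = 8592.4 m/s ~ 8592 m/s

8592 m/s


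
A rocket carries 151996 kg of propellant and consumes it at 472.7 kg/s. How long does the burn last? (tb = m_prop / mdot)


tb = 151996 / 472.7 = 321.5 s

321.5 s


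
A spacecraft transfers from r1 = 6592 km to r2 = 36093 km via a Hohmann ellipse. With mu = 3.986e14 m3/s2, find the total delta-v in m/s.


V1 = sqrt(mu/r1) = 7776.07 m/s
dV1 = V1*(sqrt(2*r2/(r1+r2)) - 1) = 2336.21 m/s
V2 = sqrt(mu/r2) = 3323.21 m/s
dV2 = V2*(1 - sqrt(2*r1/(r1+r2))) = 1476.31 m/s
Total dV = 3813 m/s

3813 m/s


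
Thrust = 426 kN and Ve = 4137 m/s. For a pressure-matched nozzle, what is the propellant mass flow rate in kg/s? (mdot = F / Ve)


mdot = F / Ve = 426000 / 4137 = 103.0 kg/s

103.0 kg/s


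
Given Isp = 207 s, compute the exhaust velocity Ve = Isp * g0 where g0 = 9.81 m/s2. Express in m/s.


Ve = Isp * g0 = 207 * 9.81 = 2030.7 m/s

2030.7 m/s


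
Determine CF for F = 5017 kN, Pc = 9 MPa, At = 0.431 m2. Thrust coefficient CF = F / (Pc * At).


CF = 5017000 / (9e6 * 0.431) = 1.29

1.29


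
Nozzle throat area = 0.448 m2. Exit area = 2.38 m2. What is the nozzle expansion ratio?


AR = 2.38 / 0.448 = 5.3

5.3


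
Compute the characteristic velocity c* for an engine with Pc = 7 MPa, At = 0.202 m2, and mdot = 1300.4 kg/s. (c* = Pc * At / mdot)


c* = 7e6 * 0.202 / 1300.4 = 1087 m/s

1087 m/s


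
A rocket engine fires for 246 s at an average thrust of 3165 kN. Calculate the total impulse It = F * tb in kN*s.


It = 3165 * 246 = 778590 kN*s

778590 kN*s


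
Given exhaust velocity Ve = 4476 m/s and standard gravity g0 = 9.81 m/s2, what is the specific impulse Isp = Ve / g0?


Isp = Ve / g0 = 4476 / 9.81 = 456.3 s

456.3 s


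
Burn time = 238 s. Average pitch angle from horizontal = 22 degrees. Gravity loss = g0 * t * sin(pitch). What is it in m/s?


GL = 9.81 * 238 * sin(22 deg) = 875 m/s

875 m/s


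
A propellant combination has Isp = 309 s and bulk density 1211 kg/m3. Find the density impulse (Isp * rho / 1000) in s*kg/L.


rho*Isp = 309 * 1211 / 1000 = 374 s*kg/L

374 s*kg/L


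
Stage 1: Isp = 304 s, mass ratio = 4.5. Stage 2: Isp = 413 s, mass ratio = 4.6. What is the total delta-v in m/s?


dV1 = 304 * 9.81 * ln(4.5) = 4485.5 m/s
dV2 = 413 * 9.81 * ln(4.6) = 6182.9 m/s
Total dV = 4485.5 + 6182.9 = 10668.4 m/s ~ 10668 m/s

10668 m/s


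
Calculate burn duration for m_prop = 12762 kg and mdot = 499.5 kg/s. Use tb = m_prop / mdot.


tb = 12762 / 499.5 = 25.5 s

25.5 s


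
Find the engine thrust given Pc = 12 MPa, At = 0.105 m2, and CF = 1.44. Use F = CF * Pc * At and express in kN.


F = 1.44 * 12e6 * 0.105 = 1.8144e+06 N = 1814.4 kN

1814.4 kN


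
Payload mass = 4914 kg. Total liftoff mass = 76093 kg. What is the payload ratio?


PR = 4914 / 76093 = 0.0646

0.0646


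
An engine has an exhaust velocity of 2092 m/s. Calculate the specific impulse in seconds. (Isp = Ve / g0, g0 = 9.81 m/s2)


Isp = Ve / g0 = 2092 / 9.81 = 213.3 s

213.3 s


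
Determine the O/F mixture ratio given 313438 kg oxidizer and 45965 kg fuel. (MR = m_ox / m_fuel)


MR = 313438 / 45965 = 6.82

6.82


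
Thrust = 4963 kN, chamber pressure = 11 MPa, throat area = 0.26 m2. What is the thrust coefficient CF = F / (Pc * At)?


CF = 4963000 / (11e6 * 0.26) = 1.74

1.74


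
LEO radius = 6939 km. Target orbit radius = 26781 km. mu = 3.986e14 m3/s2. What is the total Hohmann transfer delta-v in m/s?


V1 = sqrt(mu/r1) = 7579.14 m/s
dV1 = V1*(sqrt(2*r2/(r1+r2)) - 1) = 1973.09 m/s
V2 = sqrt(mu/r2) = 3857.94 m/s
dV2 = V2*(1 - sqrt(2*r1/(r1+r2))) = 1382.94 m/s
Total dV = 3356 m/s

3356 m/s


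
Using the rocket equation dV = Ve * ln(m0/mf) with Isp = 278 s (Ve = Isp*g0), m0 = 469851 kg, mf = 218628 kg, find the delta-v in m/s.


Ve = 278 * 9.81 = 2727.18 m/s
dV = 2727.18 * ln(469851/218628) = 2086 m/s

2086 m/s


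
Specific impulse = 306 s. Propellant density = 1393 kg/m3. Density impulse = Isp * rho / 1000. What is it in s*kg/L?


rho*Isp = 306 * 1393 / 1000 = 426 s*kg/L

426 s*kg/L


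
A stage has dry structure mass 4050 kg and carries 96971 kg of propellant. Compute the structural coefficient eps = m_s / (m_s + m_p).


eps = 4050 / (4050 + 96971) = 0.0401

0.0401


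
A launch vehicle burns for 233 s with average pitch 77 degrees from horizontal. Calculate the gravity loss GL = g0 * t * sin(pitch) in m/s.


GL = 9.81 * 233 * sin(77 deg) = 2227 m/s

2227 m/s


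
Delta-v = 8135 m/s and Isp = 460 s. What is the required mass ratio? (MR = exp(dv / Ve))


Ve = 460 * 9.81 = 4512.6 m/s
MR = exp(8135 / 4512.6) = 6.066

6.066


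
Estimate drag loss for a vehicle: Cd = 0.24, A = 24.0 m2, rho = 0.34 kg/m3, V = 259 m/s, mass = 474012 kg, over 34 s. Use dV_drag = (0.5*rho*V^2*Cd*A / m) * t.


D = 0.5 * 0.34 * 259^2 * 0.24 * 24.0 = 65685.72 N
a = 65685.72 / 474012 = 0.1386 m/s2
dV = 0.1386 * 34 = 4.7 m/s

4.7 m/s


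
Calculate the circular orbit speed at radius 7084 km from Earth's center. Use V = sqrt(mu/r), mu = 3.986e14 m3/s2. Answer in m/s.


V = sqrt(3.986e14 / 7084000) = 7501 m/s

7501 m/s


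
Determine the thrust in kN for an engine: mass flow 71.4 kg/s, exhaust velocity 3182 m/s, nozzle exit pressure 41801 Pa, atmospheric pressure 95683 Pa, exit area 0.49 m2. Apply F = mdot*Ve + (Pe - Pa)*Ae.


F = 71.4 * 3182 + (41801 - 95683) * 0.49 = 200793.0 N = 200.8 kN

200.8 kN


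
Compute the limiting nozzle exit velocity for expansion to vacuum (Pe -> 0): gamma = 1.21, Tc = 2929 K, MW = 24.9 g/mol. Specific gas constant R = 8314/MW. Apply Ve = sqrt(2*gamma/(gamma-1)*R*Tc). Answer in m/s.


R = 8314 / 24.9 = 333.9 J/(kg.K)
Ve = sqrt(2 * 1.21 / (1.21 - 1) * 333.9 * 2929) = 3357 m/s

3357 m/s


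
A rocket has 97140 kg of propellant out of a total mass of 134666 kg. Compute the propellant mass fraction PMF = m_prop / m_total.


PMF = 97140 / 134666 = 0.721

0.721


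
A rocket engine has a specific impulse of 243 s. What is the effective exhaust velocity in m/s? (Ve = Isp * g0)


Ve = Isp * g0 = 243 * 9.81 = 2383.8 m/s

2383.8 m/s


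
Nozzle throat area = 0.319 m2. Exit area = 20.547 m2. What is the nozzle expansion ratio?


AR = 20.547 / 0.319 = 64.4

64.4


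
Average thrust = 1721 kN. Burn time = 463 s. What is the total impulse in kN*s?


It = 1721 * 463 = 796823 kN*s

796823 kN*s


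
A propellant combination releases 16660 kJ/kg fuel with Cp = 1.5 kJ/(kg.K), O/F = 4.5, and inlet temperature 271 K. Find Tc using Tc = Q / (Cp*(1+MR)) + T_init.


Tc = 16660 / (1.5 * (1 + 4.5)) + 271 = 2290 K

2290 K


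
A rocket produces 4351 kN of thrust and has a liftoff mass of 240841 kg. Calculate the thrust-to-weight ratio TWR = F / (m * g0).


TWR = 4351000 / (240841 * 9.81) = 1.84

1.84


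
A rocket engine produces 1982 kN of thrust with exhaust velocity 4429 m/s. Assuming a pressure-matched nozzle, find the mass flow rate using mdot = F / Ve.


mdot = F / Ve = 1982000 / 4429 = 447.5 kg/s

447.5 kg/s


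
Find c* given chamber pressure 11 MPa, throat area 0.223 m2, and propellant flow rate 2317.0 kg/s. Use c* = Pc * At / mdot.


c* = 11e6 * 0.223 / 2317.0 = 1059 m/s

1059 m/s


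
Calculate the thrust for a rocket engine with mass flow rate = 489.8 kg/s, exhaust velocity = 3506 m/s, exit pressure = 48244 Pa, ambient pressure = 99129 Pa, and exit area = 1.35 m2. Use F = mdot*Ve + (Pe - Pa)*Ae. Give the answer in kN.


F = 489.8 * 3506 + (48244 - 99129) * 1.35 = 1.6485e+06 N = 1648.5 kN

1648.5 kN


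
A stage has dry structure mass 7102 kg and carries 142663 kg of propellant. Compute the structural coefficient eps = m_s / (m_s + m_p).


eps = 7102 / (7102 + 142663) = 0.0474

0.0474


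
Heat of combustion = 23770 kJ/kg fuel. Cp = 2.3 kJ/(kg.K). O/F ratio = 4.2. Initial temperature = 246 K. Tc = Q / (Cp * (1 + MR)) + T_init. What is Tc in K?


Tc = 23770 / (2.3 * (1 + 4.2)) + 246 = 2233 K

2233 K


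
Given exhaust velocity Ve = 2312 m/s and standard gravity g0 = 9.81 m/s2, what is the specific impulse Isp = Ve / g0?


Isp = Ve / g0 = 2312 / 9.81 = 235.7 s

235.7 s


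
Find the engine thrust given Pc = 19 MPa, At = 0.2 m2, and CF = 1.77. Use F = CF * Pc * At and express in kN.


F = 1.77 * 19e6 * 0.2 = 6.7260e+06 N = 6726.0 kN

6726.0 kN


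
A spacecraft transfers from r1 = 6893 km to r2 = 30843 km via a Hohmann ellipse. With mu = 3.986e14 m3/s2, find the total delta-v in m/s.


V1 = sqrt(mu/r1) = 7604.39 m/s
dV1 = V1*(sqrt(2*r2/(r1+r2)) - 1) = 2118.15 m/s
V2 = sqrt(mu/r2) = 3594.93 m/s
dV2 = V2*(1 - sqrt(2*r1/(r1+r2))) = 1422.07 m/s
Total dV = 3540 m/s

3540 m/s


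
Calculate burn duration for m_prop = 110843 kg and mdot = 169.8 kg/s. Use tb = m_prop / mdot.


tb = 110843 / 169.8 = 652.8 s

652.8 s


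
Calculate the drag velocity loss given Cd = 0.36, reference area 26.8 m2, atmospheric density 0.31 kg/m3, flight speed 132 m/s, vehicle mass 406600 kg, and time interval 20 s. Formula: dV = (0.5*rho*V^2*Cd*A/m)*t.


D = 0.5 * 0.31 * 132^2 * 0.36 * 26.8 = 26056.55 N
a = 26056.55 / 406600 = 0.0641 m/s2
dV = 0.0641 * 20 = 1.3 m/s

1.3 m/s


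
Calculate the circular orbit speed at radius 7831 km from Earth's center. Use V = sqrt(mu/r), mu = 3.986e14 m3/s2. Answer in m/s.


V = sqrt(3.986e14 / 7831000) = 7134 m/s

7134 m/s


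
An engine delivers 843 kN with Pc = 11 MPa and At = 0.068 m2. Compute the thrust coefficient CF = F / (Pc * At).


CF = 843000 / (11e6 * 0.068) = 1.13

1.13


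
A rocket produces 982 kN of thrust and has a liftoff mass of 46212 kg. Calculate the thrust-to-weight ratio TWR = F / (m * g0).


TWR = 982000 / (46212 * 9.81) = 2.17

2.17


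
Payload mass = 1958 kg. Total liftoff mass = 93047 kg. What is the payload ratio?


PR = 1958 / 93047 = 0.021

0.021


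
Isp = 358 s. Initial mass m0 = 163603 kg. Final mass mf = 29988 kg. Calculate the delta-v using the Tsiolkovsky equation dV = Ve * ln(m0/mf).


Ve = 358 * 9.81 = 3511.98 m/s
dV = 3511.98 * ln(163603/29988) = 5959 m/s

5959 m/s


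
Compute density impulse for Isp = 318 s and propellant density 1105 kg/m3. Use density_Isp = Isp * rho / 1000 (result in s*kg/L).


rho*Isp = 318 * 1105 / 1000 = 351 s*kg/L

351 s*kg/L


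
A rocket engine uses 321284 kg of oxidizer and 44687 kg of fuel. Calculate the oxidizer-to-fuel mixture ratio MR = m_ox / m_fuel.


MR = 321284 / 44687 = 7.19

7.19


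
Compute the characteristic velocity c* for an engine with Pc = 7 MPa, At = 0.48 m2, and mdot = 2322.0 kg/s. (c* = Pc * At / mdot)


c* = 7e6 * 0.48 / 2322.0 = 1447 m/s

1447 m/s


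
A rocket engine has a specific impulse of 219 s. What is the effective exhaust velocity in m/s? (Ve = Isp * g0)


Ve = Isp * g0 = 219 * 9.81 = 2148.4 m/s

2148.4 m/s


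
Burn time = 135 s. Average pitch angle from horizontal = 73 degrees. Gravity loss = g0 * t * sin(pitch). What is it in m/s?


GL = 9.81 * 135 * sin(73 deg) = 1266 m/s

1266 m/s


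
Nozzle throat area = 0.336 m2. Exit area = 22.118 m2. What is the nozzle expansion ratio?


AR = 22.118 / 0.336 = 65.8

65.8


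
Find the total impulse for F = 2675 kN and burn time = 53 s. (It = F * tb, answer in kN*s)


It = 2675 * 53 = 141775 kN*s

141775 kN*s


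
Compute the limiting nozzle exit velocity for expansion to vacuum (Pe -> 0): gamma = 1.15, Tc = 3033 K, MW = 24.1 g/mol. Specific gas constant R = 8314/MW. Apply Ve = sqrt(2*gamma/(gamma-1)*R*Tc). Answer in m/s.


R = 8314 / 24.1 = 344.98 J/(kg.K)
Ve = sqrt(2 * 1.15 / (1.15 - 1) * 344.98 * 3033) = 4005 m/s

4005 m/s


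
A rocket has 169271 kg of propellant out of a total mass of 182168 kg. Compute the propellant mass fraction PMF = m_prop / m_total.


PMF = 169271 / 182168 = 0.929

0.929


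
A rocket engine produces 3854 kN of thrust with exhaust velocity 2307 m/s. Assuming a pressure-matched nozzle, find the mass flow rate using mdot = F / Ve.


mdot = F / Ve = 3854000 / 2307 = 1670.6 kg/s

1670.6 kg/s


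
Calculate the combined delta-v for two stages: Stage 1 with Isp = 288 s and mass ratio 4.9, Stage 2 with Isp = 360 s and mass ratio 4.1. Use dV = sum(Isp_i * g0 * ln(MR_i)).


dV1 = 288 * 9.81 * ln(4.9) = 4490.0 m/s
dV2 = 360 * 9.81 * ln(4.1) = 4983.0 m/s
Total dV = 4490.0 + 4983.0 = 9473.0 m/s ~ 9473 m/s

9473 m/s
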